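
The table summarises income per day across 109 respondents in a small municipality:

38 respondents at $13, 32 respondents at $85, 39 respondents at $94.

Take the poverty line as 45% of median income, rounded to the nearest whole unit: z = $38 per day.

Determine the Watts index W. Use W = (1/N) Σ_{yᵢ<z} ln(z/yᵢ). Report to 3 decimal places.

Incomes under z: 38×$13 (q = 38 of N = 109).
Log gaps: ln(38/13) = 1.0726 (×38).
W = 40.760198 / 109 = 0.374.

0.374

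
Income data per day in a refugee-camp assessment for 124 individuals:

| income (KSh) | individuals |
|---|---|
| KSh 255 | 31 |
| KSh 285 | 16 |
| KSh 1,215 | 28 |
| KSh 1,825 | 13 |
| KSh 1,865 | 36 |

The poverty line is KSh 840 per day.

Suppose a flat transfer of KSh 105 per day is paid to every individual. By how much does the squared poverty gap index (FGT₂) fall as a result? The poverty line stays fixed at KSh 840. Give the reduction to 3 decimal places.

0.059

Before: below the line — 31×KSh 255, 16×KSh 285; squared poverty gap index (FGT₂) = 0.17758.
After the KSh 105 transfer: below the line — 31×KSh 360, 16×KSh 390; squared poverty gap index (FGT₂) = 0.11866.
Reduction = 0.17758 − 0.11866 = 0.059.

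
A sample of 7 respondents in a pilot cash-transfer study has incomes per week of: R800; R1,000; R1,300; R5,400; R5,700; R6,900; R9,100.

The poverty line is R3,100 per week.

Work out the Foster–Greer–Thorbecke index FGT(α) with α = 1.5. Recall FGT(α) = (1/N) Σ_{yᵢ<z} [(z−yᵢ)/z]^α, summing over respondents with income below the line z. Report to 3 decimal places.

Incomes under z: R800, R1,000, R1,300 (q = 3 of N = 7).
Gap ratios (z−y)/z: (3100−800)/3100 = 0.7419; (3100−1000)/3100 = 0.6774; (3100−1300)/3100 = 0.5806.
Raised to α = 1.5: 0.63907; 0.55755; 0.44245.
Sum = 1.639077; FGT(1.5) = 1.639077 / 7 = 0.234.

0.234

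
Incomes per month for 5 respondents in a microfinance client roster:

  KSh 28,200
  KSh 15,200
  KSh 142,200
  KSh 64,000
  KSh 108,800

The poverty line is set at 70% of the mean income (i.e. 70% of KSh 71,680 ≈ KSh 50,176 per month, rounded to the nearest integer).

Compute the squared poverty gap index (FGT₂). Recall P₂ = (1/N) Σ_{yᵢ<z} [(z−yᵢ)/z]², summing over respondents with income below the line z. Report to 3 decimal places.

Below z: KSh 15,200, KSh 28,200 (q = 2 of N = 5).
Normalized shortfalls: (50176−15200)/50176 = 0.6971; (50176−28200)/50176 = 0.4380.
Squared: 0.4859; 0.1918.
Sum = 0.677726; P₂ = 0.677726 / 5 = 0.136.

0.136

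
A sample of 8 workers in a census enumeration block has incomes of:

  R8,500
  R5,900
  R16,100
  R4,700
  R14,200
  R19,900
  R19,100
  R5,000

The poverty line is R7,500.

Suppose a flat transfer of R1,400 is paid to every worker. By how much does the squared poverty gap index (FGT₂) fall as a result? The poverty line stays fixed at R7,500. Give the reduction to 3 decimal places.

0.030

Before: below the line — R4,700, R5,000, R5,900; squared poverty gap index (FGT₂) = 0.03700.
After the R1,400 transfer: below the line — R6,100, R6,400, R7,300; squared poverty gap index (FGT₂) = 0.00713.
Reduction = 0.03700 − 0.00713 = 0.030.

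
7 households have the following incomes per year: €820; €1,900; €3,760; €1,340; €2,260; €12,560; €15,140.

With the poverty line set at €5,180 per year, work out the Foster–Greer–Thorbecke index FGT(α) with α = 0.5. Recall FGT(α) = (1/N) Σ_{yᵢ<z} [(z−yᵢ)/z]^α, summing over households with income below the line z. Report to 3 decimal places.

Incomes under z: €820, €1,340, €1,900, €2,260, €3,760 (q = 5 of N = 7).
Shortfall ratios: (5180−820)/5180 = 0.8417; (5180−1340)/5180 = 0.7413; (5180−1900)/5180 = 0.6332; (5180−2260)/5180 = 0.5637; (5180−3760)/5180 = 0.2741.
Raised to α = 0.5: 0.91744; 0.86100; 0.79574; 0.75080; 0.52358.
Sum = 3.848558; FGT(0.5) = 3.848558 / 7 = 0.550.

0.550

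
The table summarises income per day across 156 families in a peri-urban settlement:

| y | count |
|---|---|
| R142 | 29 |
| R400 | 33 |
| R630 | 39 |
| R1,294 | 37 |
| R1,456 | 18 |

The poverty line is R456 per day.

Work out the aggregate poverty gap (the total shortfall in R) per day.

Incomes under z: 29×R142, 33×R400 (q = 62 of N = 156).
Individual gaps: 29×(456−142) = 9106; 33×(456−400) = 1848.
Aggregate gap = R10,954.

R10,954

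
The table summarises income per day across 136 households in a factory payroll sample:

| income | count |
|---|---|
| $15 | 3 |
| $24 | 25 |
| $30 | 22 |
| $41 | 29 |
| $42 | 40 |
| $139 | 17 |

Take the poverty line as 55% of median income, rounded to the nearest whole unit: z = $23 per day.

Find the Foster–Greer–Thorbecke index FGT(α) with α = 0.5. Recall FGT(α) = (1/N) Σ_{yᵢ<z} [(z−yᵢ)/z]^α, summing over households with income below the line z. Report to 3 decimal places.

0.013

Below the line: 3×$15 (q = 3 of N = 136).
Shortfall ratios: (23−15)/23 = 0.3478 (×3).
Raised to α = 0.5: 0.58977 (×3).
Sum = 1.769303; FGT(0.5) = 1.769303 / 136 = 0.013.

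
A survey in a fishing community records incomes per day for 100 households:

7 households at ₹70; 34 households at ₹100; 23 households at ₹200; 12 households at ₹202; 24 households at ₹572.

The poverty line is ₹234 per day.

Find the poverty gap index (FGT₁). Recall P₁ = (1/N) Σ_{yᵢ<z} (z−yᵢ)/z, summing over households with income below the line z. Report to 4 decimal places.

Below z: 7×₹70, 34×₹100, 23×₹200, 12×₹202 (q = 76 of N = 100).
Normalized shortfalls: (234−70)/234 = 0.7009 (×7); (234−100)/234 = 0.5726 (×34); (234−200)/234 = 0.1453 (×23); (234−202)/234 = 0.1368 (×12).
Sum of shortfalls = 29.358974; P₁ averages over all N: 29.358974 / 100 = 0.2936.

0.2936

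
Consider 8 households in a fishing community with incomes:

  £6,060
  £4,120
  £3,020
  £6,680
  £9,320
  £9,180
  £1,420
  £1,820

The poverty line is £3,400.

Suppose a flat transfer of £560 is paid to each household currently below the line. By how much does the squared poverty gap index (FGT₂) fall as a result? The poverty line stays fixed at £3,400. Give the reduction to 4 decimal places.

Before: below the line — £1,420, £1,820, £3,020; squared poverty gap index (FGT₂) = 0.070947.
After the £560 transfer: below the line — £1,980, £2,380; squared poverty gap index (FGT₂) = 0.033054.
Reduction = 0.070947 − 0.033054 = 0.0379.

0.0379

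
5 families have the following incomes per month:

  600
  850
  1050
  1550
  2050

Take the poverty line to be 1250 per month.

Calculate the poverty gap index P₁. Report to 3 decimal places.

Incomes under z: 600, 850, 1050 (q = 3 of N = 5).
Relative gaps: (1250−600)/1250 = 0.5200; (1250−850)/1250 = 0.3200; (1250−1050)/1250 = 0.1600.
Sum of shortfalls = 1.000000; P₁ averages over all N: 1.000000 / 5 = 0.200.

0.200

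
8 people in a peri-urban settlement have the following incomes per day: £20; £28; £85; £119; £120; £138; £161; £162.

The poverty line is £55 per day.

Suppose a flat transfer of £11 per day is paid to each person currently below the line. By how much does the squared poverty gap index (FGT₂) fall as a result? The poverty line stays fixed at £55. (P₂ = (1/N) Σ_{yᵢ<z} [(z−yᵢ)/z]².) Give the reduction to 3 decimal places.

0.046

Before: below the line — £20, £28; squared poverty gap index (FGT₂) = 0.08074.
After the £11 transfer: below the line — £31, £39; squared poverty gap index (FGT₂) = 0.03438.
Reduction = 0.08074 − 0.03438 = 0.046.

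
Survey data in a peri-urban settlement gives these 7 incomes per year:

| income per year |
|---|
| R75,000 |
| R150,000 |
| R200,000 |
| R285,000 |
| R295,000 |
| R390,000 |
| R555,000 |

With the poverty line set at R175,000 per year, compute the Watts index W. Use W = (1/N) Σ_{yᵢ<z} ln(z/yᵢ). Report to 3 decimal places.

Incomes under z: R75,000, R150,000 (q = 2 of N = 7).
Log gaps: ln(175000/75000) = 0.8473; ln(175000/150000) = 0.1542.
W = 1.001449 / 7 = 0.143.

0.143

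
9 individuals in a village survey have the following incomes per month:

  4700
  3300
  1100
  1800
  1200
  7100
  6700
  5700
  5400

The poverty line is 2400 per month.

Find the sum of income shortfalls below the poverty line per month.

3100

Incomes under z: 1100, 1200, 1800 (q = 3 of N = 9).
Individual gaps: 2400−1100 = 1300; 2400−1200 = 1200; 2400−1800 = 600.
Aggregate gap = 3100.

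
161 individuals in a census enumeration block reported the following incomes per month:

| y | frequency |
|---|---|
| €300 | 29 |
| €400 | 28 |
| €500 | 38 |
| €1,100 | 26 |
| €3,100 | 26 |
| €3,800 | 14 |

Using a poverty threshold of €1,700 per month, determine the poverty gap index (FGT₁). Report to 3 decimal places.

0.505

Below z: 29×€300, 28×€400, 38×€500, 26×€1,100 (q = 121 of N = 161).
Normalized shortfalls: (1700−300)/1700 = 0.8235 (×29); (1700−400)/1700 = 0.7647 (×28); (1700−500)/1700 = 0.7059 (×38); (1700−1100)/1700 = 0.3529 (×26).
Σ = 81.294118. Dividing by the full population N = 161 gives P₁ = 0.505.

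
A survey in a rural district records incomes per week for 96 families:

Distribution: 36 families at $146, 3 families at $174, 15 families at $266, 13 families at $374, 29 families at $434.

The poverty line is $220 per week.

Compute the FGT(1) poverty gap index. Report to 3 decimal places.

0.133

Incomes under z: 36×$146, 3×$174 (q = 39 of N = 96).
Relative gaps: (220−146)/220 = 0.3364 (×36); (220−174)/220 = 0.2091 (×3).
Σ = 12.736364. Dividing by the full population N = 96 gives P₁ = 0.133.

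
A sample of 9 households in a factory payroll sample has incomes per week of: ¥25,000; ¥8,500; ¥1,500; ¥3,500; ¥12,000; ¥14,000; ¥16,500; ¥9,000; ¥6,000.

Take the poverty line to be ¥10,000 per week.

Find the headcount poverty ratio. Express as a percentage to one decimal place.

55.6%

5 of the 9 households have income below ¥10,000.
H = 5/9 = 55.6%.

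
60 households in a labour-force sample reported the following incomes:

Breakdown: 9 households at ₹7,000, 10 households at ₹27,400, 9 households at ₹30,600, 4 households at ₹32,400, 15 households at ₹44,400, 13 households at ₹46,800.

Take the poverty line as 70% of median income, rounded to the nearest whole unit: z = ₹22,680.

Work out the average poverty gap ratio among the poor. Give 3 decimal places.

Below the line: 9×₹7,000 (q = 9 of N = 60).
Shortfall ratios (z−y)/z: 0.6914 (×9); sum = 6.222222.
I averages over the q = 9 poor units only: 6.222222 / 9 = 0.691.

0.691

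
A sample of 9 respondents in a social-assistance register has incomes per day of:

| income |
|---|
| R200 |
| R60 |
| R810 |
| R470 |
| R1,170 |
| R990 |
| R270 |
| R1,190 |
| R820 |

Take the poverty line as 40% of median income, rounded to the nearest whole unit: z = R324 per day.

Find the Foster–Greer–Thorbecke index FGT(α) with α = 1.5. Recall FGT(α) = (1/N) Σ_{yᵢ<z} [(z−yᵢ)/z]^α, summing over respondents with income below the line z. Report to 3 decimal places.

Below z: R60, R200, R270 (q = 3 of N = 9).
Relative gaps: (324−60)/324 = 0.8148; (324−200)/324 = 0.3827; (324−270)/324 = 0.1667.
Raised to α = 1.5: 0.73551; 0.23676; 0.06804.
Sum = 1.040315; FGT(1.5) = 1.040315 / 9 = 0.116.

0.116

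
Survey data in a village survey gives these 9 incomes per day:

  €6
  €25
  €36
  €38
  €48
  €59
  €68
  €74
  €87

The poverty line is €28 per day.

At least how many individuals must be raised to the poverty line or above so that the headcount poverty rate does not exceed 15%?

Currently q = 2 of N = 9 are below the line (H = 0.222).
A headcount ratio of at most 15% allows at most ⌊0.15 × 9⌋ = 1 poor individuals.
So at least 2 − 1 = 1 must be lifted.

1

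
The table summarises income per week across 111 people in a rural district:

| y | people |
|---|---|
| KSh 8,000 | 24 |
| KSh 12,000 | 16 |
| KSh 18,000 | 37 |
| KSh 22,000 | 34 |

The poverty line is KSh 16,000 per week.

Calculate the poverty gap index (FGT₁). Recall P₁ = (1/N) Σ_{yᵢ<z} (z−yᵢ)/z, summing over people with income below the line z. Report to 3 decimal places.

0.144

Below the line: 24×KSh 8,000, 16×KSh 12,000 (q = 40 of N = 111).
Relative gaps: (16000−8000)/16000 = 0.5000 (×24); (16000−12000)/16000 = 0.2500 (×16).
Sum of shortfalls = 16.000000; P₁ averages over all N: 16.000000 / 111 = 0.144.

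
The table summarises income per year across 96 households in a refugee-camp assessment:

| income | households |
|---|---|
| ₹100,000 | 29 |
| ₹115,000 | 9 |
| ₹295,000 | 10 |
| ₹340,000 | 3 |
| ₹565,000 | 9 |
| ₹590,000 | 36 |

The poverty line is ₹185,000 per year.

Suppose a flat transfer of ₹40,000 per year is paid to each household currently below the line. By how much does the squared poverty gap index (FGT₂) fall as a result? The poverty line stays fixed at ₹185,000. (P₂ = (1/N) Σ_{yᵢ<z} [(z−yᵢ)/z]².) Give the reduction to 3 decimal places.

0.057

Before: below the line — 29×₹100,000, 9×₹115,000; squared poverty gap index (FGT₂) = 0.07719.
After the ₹40,000 transfer: below the line — 29×₹140,000, 9×₹155,000; squared poverty gap index (FGT₂) = 0.02034.
Reduction = 0.07719 − 0.02034 = 0.057.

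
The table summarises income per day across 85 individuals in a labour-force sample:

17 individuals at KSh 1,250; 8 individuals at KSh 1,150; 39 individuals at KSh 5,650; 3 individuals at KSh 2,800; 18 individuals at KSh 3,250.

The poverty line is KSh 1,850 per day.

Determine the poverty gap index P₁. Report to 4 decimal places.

0.1005

Below z: 8×KSh 1,150, 17×KSh 1,250 (q = 25 of N = 85).
Normalized shortfalls: (1850−1150)/1850 = 0.3784 (×8); (1850−1250)/1850 = 0.3243 (×17).
Σ = 8.540541. Dividing by the full population N = 85 gives P₁ = 0.1005.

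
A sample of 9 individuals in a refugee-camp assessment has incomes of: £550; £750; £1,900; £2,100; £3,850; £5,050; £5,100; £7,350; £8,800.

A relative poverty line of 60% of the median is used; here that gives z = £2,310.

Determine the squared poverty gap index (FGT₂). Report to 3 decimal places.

0.120

Below the line: £550, £750, £1,900, £2,100 (q = 4 of N = 9).
Normalized shortfalls: (2310−550)/2310 = 0.7619; (2310−750)/2310 = 0.6753; (2310−1900)/2310 = 0.1775; (2310−2100)/2310 = 0.0909.
Squared: 0.5805; 0.4561; 0.0315; 0.0083.
Sum = 1.076329; P₂ = 1.076329 / 9 = 0.120.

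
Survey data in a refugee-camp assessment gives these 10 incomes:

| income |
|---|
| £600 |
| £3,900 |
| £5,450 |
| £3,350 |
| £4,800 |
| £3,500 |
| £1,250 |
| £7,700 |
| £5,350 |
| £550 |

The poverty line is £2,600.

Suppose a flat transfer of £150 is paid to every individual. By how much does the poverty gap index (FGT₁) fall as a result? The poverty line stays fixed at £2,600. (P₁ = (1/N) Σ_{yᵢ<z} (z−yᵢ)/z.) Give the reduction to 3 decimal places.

Before: below the line — £550, £600, £1,250; poverty gap index (FGT₁) = 0.20769.
After the £150 transfer: below the line — £700, £750, £1,400; poverty gap index (FGT₁) = 0.19038.
Reduction = 0.20769 − 0.19038 = 0.017.

0.017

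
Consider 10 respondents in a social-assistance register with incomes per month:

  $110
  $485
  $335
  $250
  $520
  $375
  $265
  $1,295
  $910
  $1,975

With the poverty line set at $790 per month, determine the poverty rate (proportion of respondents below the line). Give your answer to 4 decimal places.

0.7000

7 of the 10 respondents have income below $790.
H = 7/10 = 0.7000.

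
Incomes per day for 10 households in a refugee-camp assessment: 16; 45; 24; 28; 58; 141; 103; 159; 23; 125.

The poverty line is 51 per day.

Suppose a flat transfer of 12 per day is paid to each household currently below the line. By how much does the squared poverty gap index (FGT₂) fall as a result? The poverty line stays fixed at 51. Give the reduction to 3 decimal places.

Before: below the line — 16, 23, 24, 28, 45; squared poverty gap index (FGT₂) = 0.12699.
After the 12 transfer: below the line — 28, 35, 36, 40; squared poverty gap index (FGT₂) = 0.04348.
Reduction = 0.12699 − 0.04348 = 0.084.

0.084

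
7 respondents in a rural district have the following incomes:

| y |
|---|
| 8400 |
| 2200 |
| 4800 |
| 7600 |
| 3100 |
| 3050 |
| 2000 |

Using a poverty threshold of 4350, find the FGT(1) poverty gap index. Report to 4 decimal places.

Incomes under z: 2000, 2200, 3050, 3100 (q = 4 of N = 7).
Relative gaps: (4350−2000)/4350 = 0.5402; (4350−2200)/4350 = 0.4943; (4350−3050)/4350 = 0.2989; (4350−3100)/4350 = 0.2874.
Σ = 1.620690. Dividing by the full population N = 7 gives P₁ = 0.2315.

0.2315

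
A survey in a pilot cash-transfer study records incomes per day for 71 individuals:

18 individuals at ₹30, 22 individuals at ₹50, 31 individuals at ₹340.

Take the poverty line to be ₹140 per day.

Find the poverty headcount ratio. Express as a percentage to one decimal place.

56.3%

40 of the 71 individuals have income below ₹140.
H = 40/71 = 56.3%.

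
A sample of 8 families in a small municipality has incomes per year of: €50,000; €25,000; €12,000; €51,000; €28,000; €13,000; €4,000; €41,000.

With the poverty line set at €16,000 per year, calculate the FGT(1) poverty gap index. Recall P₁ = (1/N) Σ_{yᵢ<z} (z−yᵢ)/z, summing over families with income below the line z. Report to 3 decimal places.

Poor units: €4,000, €12,000, €13,000 (q = 3 of N = 8).
Gap ratios (z−y)/z: (16000−4000)/16000 = 0.7500; (16000−12000)/16000 = 0.2500; (16000−13000)/16000 = 0.1875.
Σ = 1.187500. Dividing by the full population N = 8 gives P₁ = 0.148.

0.148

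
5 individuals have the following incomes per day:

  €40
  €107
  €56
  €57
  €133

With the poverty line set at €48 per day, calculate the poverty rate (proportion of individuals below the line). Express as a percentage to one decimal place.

20.0%

1 of the 5 individuals have income below €48.
H = 1/5 = 20.0%.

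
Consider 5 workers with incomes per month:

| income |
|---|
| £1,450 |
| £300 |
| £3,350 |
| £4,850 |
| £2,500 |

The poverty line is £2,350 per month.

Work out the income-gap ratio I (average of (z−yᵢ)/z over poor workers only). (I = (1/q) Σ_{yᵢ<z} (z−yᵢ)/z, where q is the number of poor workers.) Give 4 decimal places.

0.6277

Below the line: £300, £1,450 (q = 2 of N = 5).
Relative gaps: 0.8723, 0.3830; sum = 1.255319.
I averages over the q = 2 poor units only: 1.255319 / 2 = 0.6277.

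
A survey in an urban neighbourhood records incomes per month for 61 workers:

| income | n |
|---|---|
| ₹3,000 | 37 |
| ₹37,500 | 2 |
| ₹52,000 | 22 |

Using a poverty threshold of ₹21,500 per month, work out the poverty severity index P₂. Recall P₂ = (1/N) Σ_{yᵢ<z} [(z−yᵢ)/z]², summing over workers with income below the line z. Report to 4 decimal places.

0.4491

Incomes under z: 37×₹3,000 (q = 37 of N = 61).
Relative gaps: (21500−3000)/21500 = 0.8605 (×37).
Squared: 0.7404 (×37).
Sum = 27.394808; P₂ = 27.394808 / 61 = 0.4491.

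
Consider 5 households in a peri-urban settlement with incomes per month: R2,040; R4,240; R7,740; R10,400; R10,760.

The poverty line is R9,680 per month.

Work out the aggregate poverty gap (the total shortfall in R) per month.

Below the line: R2,040, R4,240, R7,740 (q = 3 of N = 5).
Individual gaps: 9680−2040 = 7640; 9680−4240 = 5440; 9680−7740 = 1940.
Aggregate gap = R15,020.

R15,020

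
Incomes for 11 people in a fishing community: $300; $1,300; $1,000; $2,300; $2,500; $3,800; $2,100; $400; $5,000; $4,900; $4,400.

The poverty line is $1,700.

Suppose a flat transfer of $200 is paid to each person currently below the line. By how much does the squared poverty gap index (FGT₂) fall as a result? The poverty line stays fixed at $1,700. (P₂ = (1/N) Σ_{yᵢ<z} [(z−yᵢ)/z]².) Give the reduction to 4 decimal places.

Before: below the line — $300, $400, $1,000, $1,300; squared poverty gap index (FGT₂) = 0.135263.
After the $200 transfer: below the line — $500, $600, $1,200, $1,500; squared poverty gap index (FGT₂) = 0.092482.
Reduction = 0.135263 − 0.092482 = 0.0428.

0.0428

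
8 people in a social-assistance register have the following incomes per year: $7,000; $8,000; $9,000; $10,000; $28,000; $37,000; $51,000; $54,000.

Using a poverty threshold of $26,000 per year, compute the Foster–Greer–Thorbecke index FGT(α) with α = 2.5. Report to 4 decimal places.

0.1873

Below the line: $7,000, $8,000, $9,000, $10,000 (q = 4 of N = 8).
Gap ratios (z−y)/z: (26000−7000)/26000 = 0.7308; (26000−8000)/26000 = 0.6923; (26000−9000)/26000 = 0.6538; (26000−10000)/26000 = 0.6154.
Raised to α = 2.5: 0.45651; 0.39879; 0.34569; 0.29708.
Sum = 1.498071; FGT(2.5) = 1.498071 / 8 = 0.1873.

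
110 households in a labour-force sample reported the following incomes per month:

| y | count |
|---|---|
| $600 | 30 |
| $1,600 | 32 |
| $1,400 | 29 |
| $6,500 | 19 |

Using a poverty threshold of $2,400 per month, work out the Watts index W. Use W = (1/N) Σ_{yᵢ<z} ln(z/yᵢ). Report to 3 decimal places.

0.638

Below z: 30×$600, 29×$1,400, 32×$1,600 (q = 91 of N = 110).
ln(z/y) terms: ln(2400/600) = 1.3863 (×30); ln(2400/1400) = 0.5390 (×29); ln(2400/1600) = 0.4055 (×32).
W = 70.194613 / 110 = 0.638.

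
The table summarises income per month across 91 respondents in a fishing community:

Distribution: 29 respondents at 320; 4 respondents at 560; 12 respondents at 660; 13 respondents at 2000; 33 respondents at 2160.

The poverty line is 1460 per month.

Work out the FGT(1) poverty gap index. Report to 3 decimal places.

0.348

Poor units: 29×320, 4×560, 12×660 (q = 45 of N = 91).
Relative gaps: (1460−320)/1460 = 0.7808 (×29); (1460−560)/1460 = 0.6164 (×4); (1460−660)/1460 = 0.5479 (×12).
Σ = 31.684932. Dividing by the full population N = 91 gives P₁ = 0.348.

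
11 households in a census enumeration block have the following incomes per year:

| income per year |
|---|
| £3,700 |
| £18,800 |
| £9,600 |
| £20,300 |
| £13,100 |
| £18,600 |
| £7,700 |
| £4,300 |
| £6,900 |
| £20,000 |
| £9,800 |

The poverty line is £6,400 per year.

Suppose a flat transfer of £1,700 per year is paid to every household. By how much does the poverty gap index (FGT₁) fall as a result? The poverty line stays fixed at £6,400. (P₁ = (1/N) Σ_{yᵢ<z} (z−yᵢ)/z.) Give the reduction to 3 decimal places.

Before: below the line — £3,700, £4,300; poverty gap index (FGT₁) = 0.06818.
After the £1,700 transfer: below the line — £5,400, £6,000; poverty gap index (FGT₁) = 0.01989.
Reduction = 0.06818 − 0.01989 = 0.048.

0.048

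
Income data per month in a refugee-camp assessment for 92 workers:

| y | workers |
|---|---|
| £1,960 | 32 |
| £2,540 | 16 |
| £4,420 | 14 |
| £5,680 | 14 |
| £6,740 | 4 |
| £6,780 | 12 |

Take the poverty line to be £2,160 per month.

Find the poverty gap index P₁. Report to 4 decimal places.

0.0322

Below the line: 32×£1,960 (q = 32 of N = 92).
Shortfall ratios: (2160−1960)/2160 = 0.0926 (×32).
Σ = 2.962963. Dividing by the full population N = 92 gives P₁ = 0.0322.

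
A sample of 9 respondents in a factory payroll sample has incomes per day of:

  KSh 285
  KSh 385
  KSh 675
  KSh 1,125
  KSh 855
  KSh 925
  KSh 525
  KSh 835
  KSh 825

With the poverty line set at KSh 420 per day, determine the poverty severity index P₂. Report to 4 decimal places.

0.0123

Below z: KSh 285, KSh 385 (q = 2 of N = 9).
Shortfall ratios: (420−285)/420 = 0.3214; (420−385)/420 = 0.0833.
Squared: 0.1033; 0.0069.
Sum = 0.110261; P₂ = 0.110261 / 9 = 0.0123.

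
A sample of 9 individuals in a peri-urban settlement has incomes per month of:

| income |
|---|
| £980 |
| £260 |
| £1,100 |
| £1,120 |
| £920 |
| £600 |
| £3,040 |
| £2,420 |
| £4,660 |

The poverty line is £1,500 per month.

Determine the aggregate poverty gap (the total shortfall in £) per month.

£4,020

Below the line: £260, £600, £920, £980, £1,100, £1,120 (q = 6 of N = 9).
Individual gaps: 1500−260 = 1240; 1500−600 = 900; 1500−920 = 580; 1500−980 = 520; 1500−1100 = 400; 1500−1120 = 380.
Aggregate gap = £4,020.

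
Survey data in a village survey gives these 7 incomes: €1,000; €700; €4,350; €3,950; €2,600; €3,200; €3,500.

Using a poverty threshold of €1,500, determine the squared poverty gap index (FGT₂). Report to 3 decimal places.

0.057

Poor units: €700, €1,000 (q = 2 of N = 7).
Gap ratios (z−y)/z: (1500−700)/1500 = 0.5333; (1500−1000)/1500 = 0.3333.
Squared: 0.2844; 0.1111.
Sum = 0.395556; P₂ = 0.395556 / 7 = 0.057.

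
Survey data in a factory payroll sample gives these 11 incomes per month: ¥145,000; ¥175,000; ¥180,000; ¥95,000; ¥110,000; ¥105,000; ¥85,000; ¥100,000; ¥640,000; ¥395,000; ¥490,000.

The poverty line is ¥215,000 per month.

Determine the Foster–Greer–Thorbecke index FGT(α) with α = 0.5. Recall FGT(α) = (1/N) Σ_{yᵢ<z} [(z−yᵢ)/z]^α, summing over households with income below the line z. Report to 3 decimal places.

Poor units: ¥85,000, ¥95,000, ¥100,000, ¥105,000, ¥110,000, ¥145,000, ¥175,000, ¥180,000 (q = 8 of N = 11).
Relative gaps: (215000−85000)/215000 = 0.6047; (215000−95000)/215000 = 0.5581; (215000−100000)/215000 = 0.5349; (215000−105000)/215000 = 0.5116; (215000−110000)/215000 = 0.4884; (215000−145000)/215000 = 0.3256; (215000−175000)/215000 = 0.1860; (215000−180000)/215000 = 0.1628.
Raised to α = 0.5: 0.77759; 0.74709; 0.73136; 0.71528; 0.69884; 0.57060; 0.43133; 0.40347.
Sum = 5.075558; FGT(0.5) = 5.075558 / 11 = 0.461.

0.461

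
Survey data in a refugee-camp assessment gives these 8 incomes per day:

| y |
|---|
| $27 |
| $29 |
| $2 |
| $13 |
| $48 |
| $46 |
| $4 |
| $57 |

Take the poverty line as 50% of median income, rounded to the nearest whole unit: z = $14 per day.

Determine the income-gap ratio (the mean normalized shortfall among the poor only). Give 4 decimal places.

Incomes under z: $2, $4, $13 (q = 3 of N = 8).
Relative gaps: 0.8571, 0.7143, 0.0714; sum = 1.642857.
I averages over the q = 3 poor units only: 1.642857 / 3 = 0.5476.

0.5476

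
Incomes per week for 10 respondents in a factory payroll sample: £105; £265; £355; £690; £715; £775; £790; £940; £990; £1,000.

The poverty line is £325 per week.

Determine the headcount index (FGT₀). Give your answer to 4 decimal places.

0.2000

2 of the 10 respondents have income below £325.
H = 2/10 = 0.2000.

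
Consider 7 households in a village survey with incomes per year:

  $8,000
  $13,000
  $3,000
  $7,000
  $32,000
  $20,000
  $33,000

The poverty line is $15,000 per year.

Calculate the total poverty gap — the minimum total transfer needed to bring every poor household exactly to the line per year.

$29,000

Below z: $3,000, $7,000, $8,000, $13,000 (q = 4 of N = 7).
Individual gaps: 15000−3000 = 12000; 15000−7000 = 8000; 15000−8000 = 7000; 15000−13000 = 2000.
Aggregate gap = $29,000.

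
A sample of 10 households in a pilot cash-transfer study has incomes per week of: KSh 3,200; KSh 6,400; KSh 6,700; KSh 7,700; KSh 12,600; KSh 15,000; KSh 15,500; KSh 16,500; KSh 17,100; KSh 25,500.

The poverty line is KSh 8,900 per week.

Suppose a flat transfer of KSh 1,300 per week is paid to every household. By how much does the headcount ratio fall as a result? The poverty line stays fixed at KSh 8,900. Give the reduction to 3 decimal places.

Before: below the line — KSh 3,200, KSh 6,400, KSh 6,700, KSh 7,700; headcount ratio = 0.40000.
After the KSh 1,300 transfer: below the line — KSh 4,500, KSh 7,700, KSh 8,000; headcount ratio = 0.30000.
Reduction = 0.40000 − 0.30000 = 0.100.

0.100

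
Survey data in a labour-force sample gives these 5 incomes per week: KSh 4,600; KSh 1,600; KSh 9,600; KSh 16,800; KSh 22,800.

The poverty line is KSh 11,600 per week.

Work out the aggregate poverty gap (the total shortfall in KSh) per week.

Below z: KSh 1,600, KSh 4,600, KSh 9,600 (q = 3 of N = 5).
Individual gaps: 11600−1600 = 10000; 11600−4600 = 7000; 11600−9600 = 2000.
Aggregate gap = KSh 19,000.

KSh 19,000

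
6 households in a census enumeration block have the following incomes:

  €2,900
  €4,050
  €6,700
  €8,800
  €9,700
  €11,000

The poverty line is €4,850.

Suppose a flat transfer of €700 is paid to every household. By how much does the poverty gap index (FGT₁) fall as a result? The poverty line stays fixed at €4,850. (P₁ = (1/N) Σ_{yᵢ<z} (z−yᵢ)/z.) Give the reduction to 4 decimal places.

0.0481

Before: below the line — €2,900, €4,050; poverty gap index (FGT₁) = 0.094502.
After the €700 transfer: below the line — €3,600, €4,750; poverty gap index (FGT₁) = 0.046392.
Reduction = 0.094502 − 0.046392 = 0.0481.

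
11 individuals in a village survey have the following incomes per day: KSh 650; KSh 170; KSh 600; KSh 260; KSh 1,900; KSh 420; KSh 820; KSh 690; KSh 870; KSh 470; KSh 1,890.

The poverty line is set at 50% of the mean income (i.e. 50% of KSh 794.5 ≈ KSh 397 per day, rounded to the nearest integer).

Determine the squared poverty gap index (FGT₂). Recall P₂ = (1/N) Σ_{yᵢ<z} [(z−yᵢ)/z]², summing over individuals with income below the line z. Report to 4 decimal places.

0.0405

Incomes under z: KSh 170, KSh 260 (q = 2 of N = 11).
Normalized shortfalls: (397−170)/397 = 0.5718; (397−260)/397 = 0.3451.
Squared: 0.3269; 0.1191.
Sum = 0.446028; P₂ = 0.446028 / 11 = 0.0405.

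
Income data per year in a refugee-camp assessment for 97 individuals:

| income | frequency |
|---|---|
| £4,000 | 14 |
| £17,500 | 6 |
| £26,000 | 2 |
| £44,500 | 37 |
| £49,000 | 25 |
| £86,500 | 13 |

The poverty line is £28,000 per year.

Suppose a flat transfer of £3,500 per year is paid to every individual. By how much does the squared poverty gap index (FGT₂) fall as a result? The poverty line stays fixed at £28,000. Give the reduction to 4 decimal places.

0.0336

Before: below the line — 14×£4,000, 6×£17,500, 2×£26,000; squared poverty gap index (FGT₂) = 0.114842.
After the £3,500 transfer: below the line — 14×£7,500, 6×£21,000; squared poverty gap index (FGT₂) = 0.081232.
Reduction = 0.114842 − 0.081232 = 0.0336.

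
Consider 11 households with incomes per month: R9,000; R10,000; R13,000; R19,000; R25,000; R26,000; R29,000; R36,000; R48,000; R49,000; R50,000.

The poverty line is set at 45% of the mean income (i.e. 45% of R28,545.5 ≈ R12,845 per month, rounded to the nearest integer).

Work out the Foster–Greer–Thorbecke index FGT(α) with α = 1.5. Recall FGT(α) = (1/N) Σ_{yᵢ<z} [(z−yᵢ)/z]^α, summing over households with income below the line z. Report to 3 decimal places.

0.024

Poor units: R9,000, R10,000 (q = 2 of N = 11).
Relative gaps: (12845−9000)/12845 = 0.2993; (12845−10000)/12845 = 0.2215.
Raised to α = 1.5: 0.16377; 0.10424.
Sum = 0.268010; FGT(1.5) = 0.268010 / 11 = 0.024.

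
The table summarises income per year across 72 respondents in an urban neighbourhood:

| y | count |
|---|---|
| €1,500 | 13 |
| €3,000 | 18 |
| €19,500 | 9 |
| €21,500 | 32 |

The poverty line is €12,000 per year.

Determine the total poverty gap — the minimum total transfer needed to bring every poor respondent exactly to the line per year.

Below the line: 13×€1,500, 18×€3,000 (q = 31 of N = 72).
Individual gaps: 13×(12000−1500) = 136500; 18×(12000−3000) = 162000.
Aggregate gap = €298,500.

€298,500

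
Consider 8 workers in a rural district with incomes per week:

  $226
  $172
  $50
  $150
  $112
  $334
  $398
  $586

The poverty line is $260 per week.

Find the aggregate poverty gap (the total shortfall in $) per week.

$590

Below z: $50, $112, $150, $172, $226 (q = 5 of N = 8).
Individual gaps: 260−50 = 210; 260−112 = 148; 260−150 = 110; 260−172 = 88; 260−226 = 34.
Aggregate gap = $590.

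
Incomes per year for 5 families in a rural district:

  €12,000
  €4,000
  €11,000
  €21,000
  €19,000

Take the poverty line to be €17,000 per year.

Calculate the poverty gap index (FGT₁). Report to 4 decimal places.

Poor units: €4,000, €11,000, €12,000 (q = 3 of N = 5).
Shortfall ratios: (17000−4000)/17000 = 0.7647; (17000−11000)/17000 = 0.3529; (17000−12000)/17000 = 0.2941.
Σ = 1.411765. Dividing by the full population N = 5 gives P₁ = 0.2824.

0.2824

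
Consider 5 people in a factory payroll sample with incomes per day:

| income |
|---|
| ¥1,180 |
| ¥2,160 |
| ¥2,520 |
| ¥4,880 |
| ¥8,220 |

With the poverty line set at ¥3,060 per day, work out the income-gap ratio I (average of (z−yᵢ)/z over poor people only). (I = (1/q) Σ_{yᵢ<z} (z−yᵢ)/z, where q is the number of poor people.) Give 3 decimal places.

Below the line: ¥1,180, ¥2,160, ¥2,520 (q = 3 of N = 5).
Relative gaps: 0.6144, 0.2941, 0.1765; sum = 1.084967.
The income-gap ratio divides by q (the poor only): 1.084967 / 3 = 0.362.

0.362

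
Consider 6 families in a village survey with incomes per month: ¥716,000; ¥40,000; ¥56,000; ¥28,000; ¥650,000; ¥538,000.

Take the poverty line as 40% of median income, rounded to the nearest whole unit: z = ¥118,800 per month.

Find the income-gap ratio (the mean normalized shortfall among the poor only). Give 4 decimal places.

Incomes under z: ¥28,000, ¥40,000, ¥56,000 (q = 3 of N = 6).
Shortfall ratios (z−y)/z: 0.7643, 0.6633, 0.5286; sum = 1.956229.
The income-gap ratio divides by q (the poor only): 1.956229 / 3 = 0.6521.

0.6521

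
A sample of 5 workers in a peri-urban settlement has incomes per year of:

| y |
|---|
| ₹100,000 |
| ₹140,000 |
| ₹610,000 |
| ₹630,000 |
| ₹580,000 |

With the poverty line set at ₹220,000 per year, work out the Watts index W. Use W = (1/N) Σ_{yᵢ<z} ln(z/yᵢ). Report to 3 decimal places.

0.248

Below z: ₹100,000, ₹140,000 (q = 2 of N = 5).
Log shortfalls: ln(220000/100000) = 0.7885; ln(220000/140000) = 0.4520.
W = 1.240442 / 5 = 0.248.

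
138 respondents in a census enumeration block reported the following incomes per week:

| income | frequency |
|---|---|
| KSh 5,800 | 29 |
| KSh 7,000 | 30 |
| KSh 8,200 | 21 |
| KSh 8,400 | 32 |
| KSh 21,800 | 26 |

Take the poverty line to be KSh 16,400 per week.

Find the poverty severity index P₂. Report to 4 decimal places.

0.2524

Poor units: 29×KSh 5,800, 30×KSh 7,000, 21×KSh 8,200, 32×KSh 8,400 (q = 112 of N = 138).
Shortfall ratios: (16400−5800)/16400 = 0.6463 (×29); (16400−7000)/16400 = 0.5732 (×30); (16400−8200)/16400 = 0.5000 (×21); (16400−8400)/16400 = 0.4878 (×32).
Squared: 0.4178 (×29); 0.3285 (×30); 0.2500 (×21); 0.2380 (×32).
Sum = 34.835217; P₂ = 34.835217 / 138 = 0.2524.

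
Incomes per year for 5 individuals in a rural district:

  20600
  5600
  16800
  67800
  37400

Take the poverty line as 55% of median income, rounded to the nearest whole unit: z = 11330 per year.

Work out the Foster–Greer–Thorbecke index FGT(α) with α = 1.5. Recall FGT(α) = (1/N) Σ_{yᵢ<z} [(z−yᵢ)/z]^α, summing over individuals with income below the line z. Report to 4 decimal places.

Poor units: 5600 (q = 1 of N = 5).
Shortfall ratios: (11330−5600)/11330 = 0.5057.
Raised to α = 1.5: 0.35966.
Sum = 0.359656; FGT(1.5) = 0.359656 / 5 = 0.0719.

0.0719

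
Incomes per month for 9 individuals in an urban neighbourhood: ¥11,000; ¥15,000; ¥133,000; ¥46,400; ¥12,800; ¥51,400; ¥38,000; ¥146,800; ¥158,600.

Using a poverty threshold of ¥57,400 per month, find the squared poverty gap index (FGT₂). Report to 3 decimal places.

0.218

Poor units: ¥11,000, ¥12,800, ¥15,000, ¥38,000, ¥46,400, ¥51,400 (q = 6 of N = 9).
Normalized shortfalls: (57400−11000)/57400 = 0.8084; (57400−12800)/57400 = 0.7770; (57400−15000)/57400 = 0.7387; (57400−38000)/57400 = 0.3380; (57400−46400)/57400 = 0.1916; (57400−51400)/57400 = 0.1045.
Squared: 0.6534; 0.6037; 0.5456; 0.1142; 0.0367; 0.0109.
Sum = 1.964708; P₂ = 1.964708 / 9 = 0.218.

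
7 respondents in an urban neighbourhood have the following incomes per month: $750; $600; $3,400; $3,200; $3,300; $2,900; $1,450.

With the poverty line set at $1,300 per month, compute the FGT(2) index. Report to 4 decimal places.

0.0670

Incomes under z: $600, $750 (q = 2 of N = 7).
Normalized shortfalls: (1300−600)/1300 = 0.5385; (1300−750)/1300 = 0.4231.
Squared: 0.2899; 0.1790.
Sum = 0.468935; P₂ = 0.468935 / 7 = 0.0670.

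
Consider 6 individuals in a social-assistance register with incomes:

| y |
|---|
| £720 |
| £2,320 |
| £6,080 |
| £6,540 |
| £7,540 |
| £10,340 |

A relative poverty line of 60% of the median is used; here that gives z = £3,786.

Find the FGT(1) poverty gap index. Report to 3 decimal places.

Poor units: £720, £2,320 (q = 2 of N = 6).
Shortfall ratios: (3786−720)/3786 = 0.8098; (3786−2320)/3786 = 0.3872.
Sum of shortfalls = 1.197042; P₁ averages over all N: 1.197042 / 6 = 0.200.

0.200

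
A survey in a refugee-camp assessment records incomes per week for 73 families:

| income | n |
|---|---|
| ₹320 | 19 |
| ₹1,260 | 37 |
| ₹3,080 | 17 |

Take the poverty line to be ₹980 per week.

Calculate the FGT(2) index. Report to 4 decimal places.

Poor units: 19×₹320 (q = 19 of N = 73).
Normalized shortfalls: (980−320)/980 = 0.6735 (×19).
Squared: 0.4536 (×19).
Sum = 8.617659; P₂ = 8.617659 / 73 = 0.1181.

0.1181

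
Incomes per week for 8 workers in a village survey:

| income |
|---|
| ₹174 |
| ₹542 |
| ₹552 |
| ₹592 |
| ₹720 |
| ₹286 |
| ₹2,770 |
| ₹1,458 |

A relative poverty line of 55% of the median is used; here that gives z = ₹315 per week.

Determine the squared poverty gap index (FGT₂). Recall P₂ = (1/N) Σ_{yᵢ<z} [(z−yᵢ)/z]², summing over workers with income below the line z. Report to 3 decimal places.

Incomes under z: ₹174, ₹286 (q = 2 of N = 8).
Shortfall ratios: (315−174)/315 = 0.4476; (315−286)/315 = 0.0921.
Squared: 0.2004; 0.0085.
Sum = 0.208838; P₂ = 0.208838 / 8 = 0.026.

0.026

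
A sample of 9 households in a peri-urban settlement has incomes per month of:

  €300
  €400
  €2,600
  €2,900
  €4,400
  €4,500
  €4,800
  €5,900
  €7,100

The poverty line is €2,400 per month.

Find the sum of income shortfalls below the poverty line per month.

€4,100

Below z: €300, €400 (q = 2 of N = 9).
Individual gaps: 2400−300 = 2100; 2400−400 = 2000.
Aggregate gap = €4,100.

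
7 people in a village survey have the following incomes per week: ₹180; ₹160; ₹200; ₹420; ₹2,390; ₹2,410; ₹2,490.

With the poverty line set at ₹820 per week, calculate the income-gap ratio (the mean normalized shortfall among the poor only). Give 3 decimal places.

Poor units: ₹160, ₹180, ₹200, ₹420 (q = 4 of N = 7).
Relative gaps: 0.8049, 0.7805, 0.7561, 0.4878; sum = 2.829268.
I averages over the q = 4 poor units only: 2.829268 / 4 = 0.707.

0.707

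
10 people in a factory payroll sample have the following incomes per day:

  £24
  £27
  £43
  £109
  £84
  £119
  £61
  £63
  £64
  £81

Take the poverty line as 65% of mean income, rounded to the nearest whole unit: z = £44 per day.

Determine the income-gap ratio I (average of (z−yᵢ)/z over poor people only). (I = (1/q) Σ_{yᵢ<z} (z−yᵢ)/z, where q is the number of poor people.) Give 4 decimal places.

0.2879

Poor units: £24, £27, £43 (q = 3 of N = 10).
Shortfall ratios (z−y)/z: 0.4545, 0.3864, 0.0227; sum = 0.863636.
The income-gap ratio divides by q (the poor only): 0.863636 / 3 = 0.2879.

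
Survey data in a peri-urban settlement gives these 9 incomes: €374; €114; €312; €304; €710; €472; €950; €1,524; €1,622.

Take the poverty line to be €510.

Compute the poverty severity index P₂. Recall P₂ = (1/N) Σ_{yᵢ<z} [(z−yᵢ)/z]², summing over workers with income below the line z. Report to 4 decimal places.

Below z: €114, €304, €312, €374, €472 (q = 5 of N = 9).
Relative gaps: (510−114)/510 = 0.7765; (510−304)/510 = 0.4039; (510−312)/510 = 0.3882; (510−374)/510 = 0.2667; (510−472)/510 = 0.0745.
Squared: 0.6029; 0.1632; 0.1507; 0.0711; 0.0056.
Sum = 0.993449; P₂ = 0.993449 / 9 = 0.1104.

0.1104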